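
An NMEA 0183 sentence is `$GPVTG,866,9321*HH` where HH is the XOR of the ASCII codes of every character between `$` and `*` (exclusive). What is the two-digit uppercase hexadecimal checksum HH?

63

XOR the ASCII codes of the payload characters:
  'G' = 0x47 → acc = 0x47
  'P' = 0x50 → acc = 0x17
  'V' = 0x56 → acc = 0x41
  'T' = 0x54 → acc = 0x15
  'G' = 0x47 → acc = 0x52
  ',' = 0x2C → acc = 0x7E
  '8' = 0x38 → acc = 0x46
  '6' = 0x36 → acc = 0x70
  '6' = 0x36 → acc = 0x46
  ',' = 0x2C → acc = 0x6A
  '9' = 0x39 → acc = 0x53
  '3' = 0x33 → acc = 0x60
  '2' = 0x32 → acc = 0x52
  '1' = 0x31 → acc = 0x63
Checksum = 0x63.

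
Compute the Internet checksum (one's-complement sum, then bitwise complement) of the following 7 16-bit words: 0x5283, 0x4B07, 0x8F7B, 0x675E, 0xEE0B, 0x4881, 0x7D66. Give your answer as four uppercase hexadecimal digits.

B7A7

One's-complement addition (fold any carry out of bit 15 back into bit 0):
  0x5283 + 0x4B07 = 0x09D8A
  0x9D8A + 0x8F7B = 0x12D05 → wrap carry → 0x2D06
  0x2D06 + 0x675E = 0x09464
  0x9464 + 0xEE0B = 0x1826F → wrap carry → 0x8270
  0x8270 + 0x4881 = 0x0CAF1
  0xCAF1 + 0x7D66 = 0x14857 → wrap carry → 0x4858
One's-complement sum = 0x4858.
Checksum = ~0x4858 & 0xFFFF = 0xB7A7.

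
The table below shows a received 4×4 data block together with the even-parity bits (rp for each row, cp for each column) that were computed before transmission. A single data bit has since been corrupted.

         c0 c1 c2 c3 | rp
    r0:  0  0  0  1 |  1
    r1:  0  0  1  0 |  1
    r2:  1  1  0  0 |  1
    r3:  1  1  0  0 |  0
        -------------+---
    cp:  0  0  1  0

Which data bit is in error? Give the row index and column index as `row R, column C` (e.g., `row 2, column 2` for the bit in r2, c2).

row 2, column 3

Recompute each row's even parity and compare to rp:
  r0: data parity 1, sent rp 1 → ok
  r1: data parity 1, sent rp 1 → ok
  r2: data parity 0, sent rp 1 → mismatch
  r3: data parity 0, sent rp 0 → ok
Recompute each column's even parity and compare to cp:
  c0: data parity 0, sent cp 0 → ok
  c1: data parity 0, sent cp 0 → ok
  c2: data parity 1, sent cp 1 → ok
  c3: data parity 1, sent cp 0 → mismatch
Exactly one row (r2) and one column (c3) fail → the flipped bit is at their intersection.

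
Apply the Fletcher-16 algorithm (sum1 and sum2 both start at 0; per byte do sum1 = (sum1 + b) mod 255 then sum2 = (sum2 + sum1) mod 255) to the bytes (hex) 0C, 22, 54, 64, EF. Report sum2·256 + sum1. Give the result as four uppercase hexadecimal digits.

7AD6

Running sums (mod 255):
  after byte 0 (0C): sum1=12, sum2=12
  after byte 1 (22): sum1=46, sum2=58
  after byte 2 (54): sum1=130, sum2=188
  after byte 3 (64): sum1=230, sum2=163
  after byte 4 (EF): sum1=214, sum2=122
Checksum = sum2·256 + sum1 = 122·256 + 214 = 31446 = 0x7AD6.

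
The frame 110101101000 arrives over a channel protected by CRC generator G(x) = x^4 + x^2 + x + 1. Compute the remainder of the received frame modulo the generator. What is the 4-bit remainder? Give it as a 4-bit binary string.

0000

Modulo-2 division of 110101101000 by 10111:
  pos 0: 11010 XOR 10111 = 01101
  pos 1: 11011 XOR 10111 = 01100
  pos 2: 11001 XOR 10111 = 01110
  pos 3: 11100 XOR 10111 = 01011
  pos 4: 10111 XOR 10111 = 00000
Remainder = 0000 (zero — the frame passes the CRC check).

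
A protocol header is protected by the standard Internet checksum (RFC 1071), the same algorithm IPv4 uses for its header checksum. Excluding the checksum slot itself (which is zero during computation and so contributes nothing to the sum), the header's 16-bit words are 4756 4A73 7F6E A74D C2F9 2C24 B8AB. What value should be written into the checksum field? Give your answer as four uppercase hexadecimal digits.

9FB0

One's-complement addition (fold any carry out of bit 15 back into bit 0):
  0x4756 + 0x4A73 = 0x091C9
  0x91C9 + 0x7F6E = 0x11137 → wrap carry → 0x1138
  0x1138 + 0xA74D = 0x0B885
  0xB885 + 0xC2F9 = 0x17B7E → wrap carry → 0x7B7F
  0x7B7F + 0x2C24 = 0x0A7A3
  0xA7A3 + 0xB8AB = 0x1604E → wrap carry → 0x604F
One's-complement sum = 0x604F.
Checksum = ~0x604F & 0xFFFF = 0x9FB0.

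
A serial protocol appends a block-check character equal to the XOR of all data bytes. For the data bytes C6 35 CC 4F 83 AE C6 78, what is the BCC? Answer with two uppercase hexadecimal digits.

XOR the bytes together:
  start with 0xC6
  0xC6 ⊕ 0x35 = 0xF3
  0xF3 ⊕ 0xCC = 0x3F
  0x3F ⊕ 0x4F = 0x70
  0x70 ⊕ 0x83 = 0xF3
  0xF3 ⊕ 0xAE = 0x5D
  0x5D ⊕ 0xC6 = 0x9B
  0x9B ⊕ 0x78 = 0xE3

E3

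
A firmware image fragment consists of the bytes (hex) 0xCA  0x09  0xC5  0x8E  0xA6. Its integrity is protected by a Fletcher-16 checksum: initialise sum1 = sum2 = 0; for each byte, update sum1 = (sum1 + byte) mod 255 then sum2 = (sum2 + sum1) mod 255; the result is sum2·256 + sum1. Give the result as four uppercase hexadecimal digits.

Running sums (mod 255):
  after byte 0 (0xCA): sum1=202, sum2=202
  after byte 1 (0x09): sum1=211, sum2=158
  after byte 2 (0xC5): sum1=153, sum2=56
  after byte 3 (0x8E): sum1=40, sum2=96
  after byte 4 (0xA6): sum1=206, sum2=47
Checksum = sum2·256 + sum1 = 47·256 + 206 = 12238 = 0x2FCE.

2FCE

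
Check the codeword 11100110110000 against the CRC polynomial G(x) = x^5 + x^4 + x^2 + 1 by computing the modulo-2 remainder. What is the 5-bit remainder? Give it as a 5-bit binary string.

00111

Modulo-2 division of 11100110110000 by 110101:
  pos 0: 111001 XOR 110101 = 001100
  pos 2: 110010 XOR 110101 = 000111
  pos 5: 111110 XOR 110101 = 001011
  pos 7: 101100 XOR 110101 = 011001
  pos 8: 110010 XOR 110101 = 000111
Remainder = 00111 (nonzero — an error is detected).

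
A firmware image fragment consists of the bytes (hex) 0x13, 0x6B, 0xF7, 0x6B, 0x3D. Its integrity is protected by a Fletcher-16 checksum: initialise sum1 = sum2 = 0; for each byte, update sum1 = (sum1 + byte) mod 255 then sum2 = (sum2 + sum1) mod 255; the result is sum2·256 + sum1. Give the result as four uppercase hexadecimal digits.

Running sums (mod 255):
  after byte 0 (0x13): sum1=19, sum2=19
  after byte 1 (0x6B): sum1=126, sum2=145
  after byte 2 (0xF7): sum1=118, sum2=8
  after byte 3 (0x6B): sum1=225, sum2=233
  after byte 4 (0x3D): sum1=31, sum2=9
Checksum = sum2·256 + sum1 = 9·256 + 31 = 2335 = 0x091F.

091F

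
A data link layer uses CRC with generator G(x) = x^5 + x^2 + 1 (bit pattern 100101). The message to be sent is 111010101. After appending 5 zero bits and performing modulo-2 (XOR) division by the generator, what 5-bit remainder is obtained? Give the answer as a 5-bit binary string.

Append 5 zeros: 11101010100000. Divide by 100101 (XOR where the leading bit is 1):
  pos 0: 111010 XOR 100101 = 011111
  pos 1: 111111 XOR 100101 = 011010
  pos 2: 110100 XOR 100101 = 010001
  pos 3: 100011 XOR 100101 = 000110
  pos 6: 110000 XOR 100101 = 010101
  pos 7: 101010 XOR 100101 = 001111
Remainder (last 5 bits) = 11110. This is the CRC / FCS.

11110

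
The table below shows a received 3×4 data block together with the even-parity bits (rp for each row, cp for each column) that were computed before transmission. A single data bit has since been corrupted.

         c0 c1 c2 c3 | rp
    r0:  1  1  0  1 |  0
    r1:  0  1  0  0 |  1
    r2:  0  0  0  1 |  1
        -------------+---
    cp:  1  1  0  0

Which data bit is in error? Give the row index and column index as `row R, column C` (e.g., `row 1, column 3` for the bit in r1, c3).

Recompute each row's even parity and compare to rp:
  r0: data parity 1, sent rp 0 → mismatch
  r1: data parity 1, sent rp 1 → ok
  r2: data parity 1, sent rp 1 → ok
Recompute each column's even parity and compare to cp:
  c0: data parity 1, sent cp 1 → ok
  c1: data parity 0, sent cp 1 → mismatch
  c2: data parity 0, sent cp 0 → ok
  c3: data parity 0, sent cp 0 → ok
Exactly one row (r0) and one column (c1) fail → the flipped bit is at their intersection.

row 0, column 1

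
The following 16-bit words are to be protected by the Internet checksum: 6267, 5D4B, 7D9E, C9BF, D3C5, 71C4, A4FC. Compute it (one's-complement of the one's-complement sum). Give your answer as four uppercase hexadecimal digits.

One's-complement addition (fold any carry out of bit 15 back into bit 0):
  0x6267 + 0x5D4B = 0x0BFB2
  0xBFB2 + 0x7D9E = 0x13D50 → wrap carry → 0x3D51
  0x3D51 + 0xC9BF = 0x10710 → wrap carry → 0x0711
  0x0711 + 0xD3C5 = 0x0DAD6
  0xDAD6 + 0x71C4 = 0x14C9A → wrap carry → 0x4C9B
  0x4C9B + 0xA4FC = 0x0F197
One's-complement sum = 0xF197.
Checksum = ~0xF197 & 0xFFFF = 0x0E68.

0E68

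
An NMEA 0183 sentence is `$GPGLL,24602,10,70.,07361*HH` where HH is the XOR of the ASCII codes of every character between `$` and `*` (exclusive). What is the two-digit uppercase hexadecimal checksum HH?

79

XOR the ASCII codes of the payload characters:
  'G' = 0x47 → acc = 0x47
  'P' = 0x50 → acc = 0x17
  'G' = 0x47 → acc = 0x50
  'L' = 0x4C → acc = 0x1C
  'L' = 0x4C → acc = 0x50
  ',' = 0x2C → acc = 0x7C
  '2' = 0x32 → acc = 0x4E
  '4' = 0x34 → acc = 0x7A
  '6' = 0x36 → acc = 0x4C
  '0' = 0x30 → acc = 0x7C
  '2' = 0x32 → acc = 0x4E
  ',' = 0x2C → acc = 0x62
  '1' = 0x31 → acc = 0x53
  '0' = 0x30 → acc = 0x63
  ',' = 0x2C → acc = 0x4F
  '7' = 0x37 → acc = 0x78
  '0' = 0x30 → acc = 0x48
  '.' = 0x2E → acc = 0x66
  ',' = 0x2C → acc = 0x4A
  '0' = 0x30 → acc = 0x7A
  '7' = 0x37 → acc = 0x4D
  '3' = 0x33 → acc = 0x7E
  '6' = 0x36 → acc = 0x48
  '1' = 0x31 → acc = 0x79
Checksum = 0x79.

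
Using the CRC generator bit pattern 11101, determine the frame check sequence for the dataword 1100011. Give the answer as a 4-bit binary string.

0110

Append 4 zeros: 11000110000. Divide by 11101 (XOR where the leading bit is 1):
  pos 0: 11000 XOR 11101 = 00101
  pos 2: 10111 XOR 11101 = 01010
  pos 3: 10100 XOR 11101 = 01001
  pos 4: 10010 XOR 11101 = 01111
  pos 5: 11110 XOR 11101 = 00011
Remainder (last 4 bits) = 0110. This is the CRC / FCS.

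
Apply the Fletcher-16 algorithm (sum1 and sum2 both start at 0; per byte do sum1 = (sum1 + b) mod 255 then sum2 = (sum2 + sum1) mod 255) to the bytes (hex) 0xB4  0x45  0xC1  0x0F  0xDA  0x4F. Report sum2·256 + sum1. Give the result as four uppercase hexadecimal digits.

Running sums (mod 255):
  after byte 0 (0xB4): sum1=180, sum2=180
  after byte 1 (0x45): sum1=249, sum2=174
  after byte 2 (0xC1): sum1=187, sum2=106
  after byte 3 (0x0F): sum1=202, sum2=53
  after byte 4 (0xDA): sum1=165, sum2=218
  after byte 5 (0x4F): sum1=244, sum2=207
Checksum = sum2·256 + sum1 = 207·256 + 244 = 53236 = 0xCFF4.

CFF4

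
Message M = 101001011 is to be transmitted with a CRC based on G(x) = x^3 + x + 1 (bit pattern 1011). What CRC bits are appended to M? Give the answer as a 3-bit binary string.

010

Append 3 zeros: 101001011000. Divide by 1011 (XOR where the leading bit is 1):
  pos 0: 1010 XOR 1011 = 0001
  pos 3: 1010 XOR 1011 = 0001
  pos 6: 1110 XOR 1011 = 0101
  pos 7: 1010 XOR 1011 = 0001
Remainder (last 3 bits) = 010. This is the CRC / FCS.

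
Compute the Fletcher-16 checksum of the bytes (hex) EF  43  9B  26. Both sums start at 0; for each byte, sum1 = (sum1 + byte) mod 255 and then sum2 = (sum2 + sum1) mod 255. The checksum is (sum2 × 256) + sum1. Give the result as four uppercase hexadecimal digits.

E6F4

Running sums (mod 255):
  after byte 0 (EF): sum1=239, sum2=239
  after byte 1 (43): sum1=51, sum2=35
  after byte 2 (9B): sum1=206, sum2=241
  after byte 3 (26): sum1=244, sum2=230
Checksum = sum2·256 + sum1 = 230·256 + 244 = 59124 = 0xE6F4.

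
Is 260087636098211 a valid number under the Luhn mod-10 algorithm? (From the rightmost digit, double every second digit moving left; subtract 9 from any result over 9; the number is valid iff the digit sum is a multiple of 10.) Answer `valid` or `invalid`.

From the right, keep odd positions and double even positions (subtract 9 from any doubled value over 9):
  doubled (positions 2,4,...): 2 7 0 6 5 0 3 → sum 23
  kept (positions 1,3,...): 1 2 9 6 6 8 0 2 → sum 34
Total = 57.
57 mod 10 = 7, so the number is invalid.

invalid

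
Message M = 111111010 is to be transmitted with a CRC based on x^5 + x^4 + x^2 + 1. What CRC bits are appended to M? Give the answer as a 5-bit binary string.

Append 5 zeros: 11111101000000. Divide by 110101 (XOR where the leading bit is 1):
  pos 0: 111111 XOR 110101 = 001010
  pos 2: 101001 XOR 110101 = 011100
  pos 3: 111000 XOR 110101 = 001101
  pos 5: 110100 XOR 110101 = 000001
Remainder (last 5 bits) = 01000. This is the CRC / FCS.

01000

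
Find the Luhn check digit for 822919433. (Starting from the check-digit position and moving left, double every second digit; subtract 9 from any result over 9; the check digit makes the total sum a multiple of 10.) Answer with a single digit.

Partial digits right→left: 3 3 4 9 1 9 2 2 8
Double every second digit counting from the check-digit position (so the 1st, 3rd, 5th, ... of the partial from the right).
  doubled (with −9 where >9): 6 8 2 4 7 → sum 27
  kept as-is: 3 9 9 2 → sum 23
Total = 27 + 23 = 50.
Check digit = (10 − (50 mod 10)) mod 10 = 0.

0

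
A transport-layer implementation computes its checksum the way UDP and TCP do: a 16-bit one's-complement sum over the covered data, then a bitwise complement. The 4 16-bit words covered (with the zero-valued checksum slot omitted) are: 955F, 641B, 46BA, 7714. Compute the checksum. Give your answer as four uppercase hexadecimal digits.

48B6

One's-complement addition (fold any carry out of bit 15 back into bit 0):
  0x955F + 0x641B = 0x0F97A
  0xF97A + 0x46BA = 0x14034 → wrap carry → 0x4035
  0x4035 + 0x7714 = 0x0B749
One's-complement sum = 0xB749.
Checksum = ~0xB749 & 0xFFFF = 0x48B6.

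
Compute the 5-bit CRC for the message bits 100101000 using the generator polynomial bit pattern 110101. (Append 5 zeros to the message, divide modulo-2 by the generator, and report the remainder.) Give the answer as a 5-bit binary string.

11100

Append 5 zeros: 10010100000000. Divide by 110101 (XOR where the leading bit is 1):
  pos 0: 100101 XOR 110101 = 010000
  pos 1: 100000 XOR 110101 = 010101
  pos 2: 101010 XOR 110101 = 011111
  pos 3: 111110 XOR 110101 = 001011
  pos 5: 101100 XOR 110101 = 011001
  pos 6: 110010 XOR 110101 = 000111
Remainder (last 5 bits) = 11100. This is the CRC / FCS.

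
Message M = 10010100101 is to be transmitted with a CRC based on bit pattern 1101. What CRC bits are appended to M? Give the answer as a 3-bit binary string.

111

Append 3 zeros: 10010100101000. Divide by 1101 (XOR where the leading bit is 1):
  pos 0: 1001 XOR 1101 = 0100
  pos 1: 1000 XOR 1101 = 0101
  pos 2: 1011 XOR 1101 = 0110
  pos 3: 1100 XOR 1101 = 0001
  pos 6: 1010 XOR 1101 = 0111
  pos 7: 1111 XOR 1101 = 0010
  pos 9: 1000 XOR 1101 = 0101
  pos 10: 1010 XOR 1101 = 0111
Remainder (last 3 bits) = 111. This is the CRC / FCS.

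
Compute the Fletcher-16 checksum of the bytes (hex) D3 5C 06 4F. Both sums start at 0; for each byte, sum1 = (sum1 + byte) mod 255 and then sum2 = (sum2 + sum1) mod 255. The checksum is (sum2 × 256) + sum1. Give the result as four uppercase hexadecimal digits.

Running sums (mod 255):
  after byte 0 (D3): sum1=211, sum2=211
  after byte 1 (5C): sum1=48, sum2=4
  after byte 2 (06): sum1=54, sum2=58
  after byte 3 (4F): sum1=133, sum2=191
Checksum = sum2·256 + sum1 = 191·256 + 133 = 49029 = 0xBF85.

BF85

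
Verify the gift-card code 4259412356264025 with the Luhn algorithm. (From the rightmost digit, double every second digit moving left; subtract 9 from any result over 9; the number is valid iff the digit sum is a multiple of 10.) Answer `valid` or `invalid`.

valid

From the right, keep odd positions and double even positions (subtract 9 from any doubled value over 9):
  doubled (positions 2,4,...): 4 8 4 1 4 8 1 8 → sum 38
  kept (positions 1,3,...): 5 0 6 6 3 1 9 2 → sum 32
Total = 70.
70 mod 10 = 0, so the number is valid.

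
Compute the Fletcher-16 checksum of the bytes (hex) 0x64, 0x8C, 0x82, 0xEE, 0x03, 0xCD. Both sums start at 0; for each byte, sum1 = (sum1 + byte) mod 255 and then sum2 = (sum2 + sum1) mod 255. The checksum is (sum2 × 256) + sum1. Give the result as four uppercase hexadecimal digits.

C333

Running sums (mod 255):
  after byte 0 (0x64): sum1=100, sum2=100
  after byte 1 (0x8C): sum1=240, sum2=85
  after byte 2 (0x82): sum1=115, sum2=200
  after byte 3 (0xEE): sum1=98, sum2=43
  after byte 4 (0x03): sum1=101, sum2=144
  after byte 5 (0xCD): sum1=51, sum2=195
Checksum = sum2·256 + sum1 = 195·256 + 51 = 49971 = 0xC333.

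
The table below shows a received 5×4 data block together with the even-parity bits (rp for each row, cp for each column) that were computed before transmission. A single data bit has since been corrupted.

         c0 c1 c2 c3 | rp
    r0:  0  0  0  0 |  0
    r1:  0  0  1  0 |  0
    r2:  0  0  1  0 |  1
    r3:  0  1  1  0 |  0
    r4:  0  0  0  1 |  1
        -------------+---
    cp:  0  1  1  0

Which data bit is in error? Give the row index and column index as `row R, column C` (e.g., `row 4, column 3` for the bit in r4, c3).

row 1, column 3

Recompute each row's even parity and compare to rp:
  r0: data parity 0, sent rp 0 → ok
  r1: data parity 1, sent rp 0 → mismatch
  r2: data parity 1, sent rp 1 → ok
  r3: data parity 0, sent rp 0 → ok
  r4: data parity 1, sent rp 1 → ok
Recompute each column's even parity and compare to cp:
  c0: data parity 0, sent cp 0 → ok
  c1: data parity 1, sent cp 1 → ok
  c2: data parity 1, sent cp 1 → ok
  c3: data parity 1, sent cp 0 → mismatch
Exactly one row (r1) and one column (c3) fail → the flipped bit is at their intersection.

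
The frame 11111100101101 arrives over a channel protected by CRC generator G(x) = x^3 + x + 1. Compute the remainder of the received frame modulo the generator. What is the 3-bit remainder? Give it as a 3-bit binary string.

000

Modulo-2 division of 11111100101101 by 1011:
  pos 0: 1111 XOR 1011 = 0100
  pos 1: 1001 XOR 1011 = 0010
  pos 3: 1010 XOR 1011 = 0001
  pos 6: 1010 XOR 1011 = 0001
  pos 9: 1110 XOR 1011 = 0101
  pos 10: 1011 XOR 1011 = 0000
Remainder = 000 (zero — the frame passes the CRC check).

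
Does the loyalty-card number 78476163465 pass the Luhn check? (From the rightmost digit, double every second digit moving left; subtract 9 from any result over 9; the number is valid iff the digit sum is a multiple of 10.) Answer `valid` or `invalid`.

From the right, keep odd positions and double even positions (subtract 9 from any doubled value over 9):
  doubled (positions 2,4,...): 3 6 2 5 7 → sum 23
  kept (positions 1,3,...): 5 4 6 6 4 7 → sum 32
Total = 55.
55 mod 10 = 5, so the number is invalid.

invalid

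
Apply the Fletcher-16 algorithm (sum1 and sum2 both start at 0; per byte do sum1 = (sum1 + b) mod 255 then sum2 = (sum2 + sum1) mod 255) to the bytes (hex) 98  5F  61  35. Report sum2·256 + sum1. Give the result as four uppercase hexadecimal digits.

Running sums (mod 255):
  after byte 0 (98): sum1=152, sum2=152
  after byte 1 (5F): sum1=247, sum2=144
  after byte 2 (61): sum1=89, sum2=233
  after byte 3 (35): sum1=142, sum2=120
Checksum = sum2·256 + sum1 = 120·256 + 142 = 30862 = 0x788E.

788E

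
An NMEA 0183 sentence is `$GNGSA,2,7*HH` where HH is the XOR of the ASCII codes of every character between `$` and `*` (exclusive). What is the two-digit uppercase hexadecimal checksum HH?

XOR the ASCII codes of the payload characters:
  'G' = 0x47 → acc = 0x47
  'N' = 0x4E → acc = 0x09
  'G' = 0x47 → acc = 0x4E
  'S' = 0x53 → acc = 0x1D
  'A' = 0x41 → acc = 0x5C
  ',' = 0x2C → acc = 0x70
  '2' = 0x32 → acc = 0x42
  ',' = 0x2C → acc = 0x6E
  '7' = 0x37 → acc = 0x59
Checksum = 0x59.

59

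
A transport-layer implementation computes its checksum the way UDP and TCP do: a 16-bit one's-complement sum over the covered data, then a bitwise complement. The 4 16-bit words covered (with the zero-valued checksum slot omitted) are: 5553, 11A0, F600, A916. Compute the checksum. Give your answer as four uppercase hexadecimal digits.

F9F4

One's-complement addition (fold any carry out of bit 15 back into bit 0):
  0x5553 + 0x11A0 = 0x066F3
  0x66F3 + 0xF600 = 0x15CF3 → wrap carry → 0x5CF4
  0x5CF4 + 0xA916 = 0x1060A → wrap carry → 0x060B
One's-complement sum = 0x060B.
Checksum = ~0x060B & 0xFFFF = 0xF9F4.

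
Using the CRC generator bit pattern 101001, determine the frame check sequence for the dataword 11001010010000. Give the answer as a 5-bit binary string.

Append 5 zeros: 1100101001000000000. Divide by 101001 (XOR where the leading bit is 1):
  pos 0: 110010 XOR 101001 = 011011
  pos 1: 110111 XOR 101001 = 011110
  pos 2: 111100 XOR 101001 = 010101
  pos 3: 101010 XOR 101001 = 000011
  pos 7: 111000 XOR 101001 = 010001
  pos 8: 100010 XOR 101001 = 001011
  pos 10: 101100 XOR 101001 = 000101
  pos 13: 101000 XOR 101001 = 000001
Remainder (last 5 bits) = 00001. This is the CRC / FCS.

00001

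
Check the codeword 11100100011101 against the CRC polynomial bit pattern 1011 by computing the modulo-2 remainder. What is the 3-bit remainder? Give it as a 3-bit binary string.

110

Modulo-2 division of 11100100011101 by 1011:
  pos 0: 1110 XOR 1011 = 0101
  pos 1: 1010 XOR 1011 = 0001
  pos 4: 1100 XOR 1011 = 0111
  pos 5: 1110 XOR 1011 = 0101
  pos 6: 1011 XOR 1011 = 0000
  pos 10: 1101 XOR 1011 = 0110
Remainder = 110 (nonzero — an error is detected).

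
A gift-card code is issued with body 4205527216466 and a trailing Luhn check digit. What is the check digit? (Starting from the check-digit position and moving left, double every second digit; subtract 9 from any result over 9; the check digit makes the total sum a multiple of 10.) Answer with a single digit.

Partial digits right→left: 6 6 4 6 1 2 7 2 5 5 0 2 4
Double every second digit counting from the check-digit position (so the 1st, 3rd, 5th, ... of the partial from the right).
  doubled (with −9 where >9): 3 8 2 5 1 0 8 → sum 27
  kept as-is: 6 6 2 2 5 2 → sum 23
Total = 27 + 23 = 50.
Check digit = (10 − (50 mod 10)) mod 10 = 0.

0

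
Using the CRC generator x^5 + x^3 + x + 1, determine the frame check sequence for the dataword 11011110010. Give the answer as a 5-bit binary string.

Append 5 zeros: 1101111001000000. Divide by 101011 (XOR where the leading bit is 1):
  pos 0: 110111 XOR 101011 = 011100
  pos 1: 111001 XOR 101011 = 010010
  pos 2: 100100 XOR 101011 = 001111
  pos 4: 111101 XOR 101011 = 010110
  pos 5: 101100 XOR 101011 = 000111
  pos 8: 111000 XOR 101011 = 010011
  pos 9: 100110 XOR 101011 = 001101
Remainder (last 5 bits) = 11010. This is the CRC / FCS.

11010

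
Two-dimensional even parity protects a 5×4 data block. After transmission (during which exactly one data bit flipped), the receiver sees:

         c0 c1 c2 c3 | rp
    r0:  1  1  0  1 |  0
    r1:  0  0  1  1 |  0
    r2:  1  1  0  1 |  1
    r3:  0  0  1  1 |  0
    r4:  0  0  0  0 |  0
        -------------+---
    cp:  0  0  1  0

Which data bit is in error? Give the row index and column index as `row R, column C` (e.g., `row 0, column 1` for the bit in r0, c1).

row 0, column 2

Recompute each row's even parity and compare to rp:
  r0: data parity 1, sent rp 0 → mismatch
  r1: data parity 0, sent rp 0 → ok
  r2: data parity 1, sent rp 1 → ok
  r3: data parity 0, sent rp 0 → ok
  r4: data parity 0, sent rp 0 → ok
Recompute each column's even parity and compare to cp:
  c0: data parity 0, sent cp 0 → ok
  c1: data parity 0, sent cp 0 → ok
  c2: data parity 0, sent cp 1 → mismatch
  c3: data parity 0, sent cp 0 → ok
Exactly one row (r0) and one column (c2) fail → the flipped bit is at their intersection.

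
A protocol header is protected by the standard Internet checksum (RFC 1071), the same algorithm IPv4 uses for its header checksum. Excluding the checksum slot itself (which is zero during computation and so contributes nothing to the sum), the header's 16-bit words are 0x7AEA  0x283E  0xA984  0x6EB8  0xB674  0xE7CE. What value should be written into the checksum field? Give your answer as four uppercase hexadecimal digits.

One's-complement addition (fold any carry out of bit 15 back into bit 0):
  0x7AEA + 0x283E = 0x0A328
  0xA328 + 0xA984 = 0x14CAC → wrap carry → 0x4CAD
  0x4CAD + 0x6EB8 = 0x0BB65
  0xBB65 + 0xB674 = 0x171D9 → wrap carry → 0x71DA
  0x71DA + 0xE7CE = 0x159A8 → wrap carry → 0x59A9
One's-complement sum = 0x59A9.
Checksum = ~0x59A9 & 0xFFFF = 0xA656.

A656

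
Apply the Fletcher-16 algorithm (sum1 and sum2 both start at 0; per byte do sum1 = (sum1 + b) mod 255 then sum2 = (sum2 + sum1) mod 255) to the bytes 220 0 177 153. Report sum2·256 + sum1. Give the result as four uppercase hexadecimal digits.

7028

Running sums (mod 255):
  after byte 0 (220): sum1=220, sum2=220
  after byte 1 (0): sum1=220, sum2=185
  after byte 2 (177): sum1=142, sum2=72
  after byte 3 (153): sum1=40, sum2=112
Checksum = sum2·256 + sum1 = 112·256 + 40 = 28712 = 0x7028.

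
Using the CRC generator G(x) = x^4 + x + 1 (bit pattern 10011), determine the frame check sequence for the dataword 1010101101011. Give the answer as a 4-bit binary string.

Append 4 zeros: 10101011010110000. Divide by 10011 (XOR where the leading bit is 1):
  pos 0: 10101 XOR 10011 = 00110
  pos 2: 11001 XOR 10011 = 01010
  pos 3: 10101 XOR 10011 = 00110
  pos 5: 11001 XOR 10011 = 01010
  pos 6: 10100 XOR 10011 = 00111
  pos 8: 11111 XOR 10011 = 01100
  pos 9: 11000 XOR 10011 = 01011
  pos 10: 10110 XOR 10011 = 00101
  pos 12: 10100 XOR 10011 = 00111
Remainder (last 4 bits) = 0111. This is the CRC / FCS.

0111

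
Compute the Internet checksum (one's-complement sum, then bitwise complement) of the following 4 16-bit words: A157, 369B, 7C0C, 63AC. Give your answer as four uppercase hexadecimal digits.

4854

One's-complement addition (fold any carry out of bit 15 back into bit 0):
  0xA157 + 0x369B = 0x0D7F2
  0xD7F2 + 0x7C0C = 0x153FE → wrap carry → 0x53FF
  0x53FF + 0x63AC = 0x0B7AB
One's-complement sum = 0xB7AB.
Checksum = ~0xB7AB & 0xFFFF = 0x4854.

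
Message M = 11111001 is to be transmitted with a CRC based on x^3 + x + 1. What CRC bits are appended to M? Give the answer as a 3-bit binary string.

010

Append 3 zeros: 11111001000. Divide by 1011 (XOR where the leading bit is 1):
  pos 0: 1111 XOR 1011 = 0100
  pos 1: 1001 XOR 1011 = 0010
  pos 3: 1000 XOR 1011 = 0011
  pos 5: 1110 XOR 1011 = 0101
  pos 6: 1010 XOR 1011 = 0001
Remainder (last 3 bits) = 010. This is the CRC / FCS.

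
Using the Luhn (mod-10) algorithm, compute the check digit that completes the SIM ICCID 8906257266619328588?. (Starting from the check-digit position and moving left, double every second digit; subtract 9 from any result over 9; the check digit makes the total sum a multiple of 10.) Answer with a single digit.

9

Partial digits right→left: 8 8 5 8 2 3 9 1 6 6 6 2 7 5 2 6 0 9 8
Double every second digit counting from the check-digit position (so the 1st, 3rd, 5th, ... of the partial from the right).
  doubled (with −9 where >9): 7 1 4 9 3 3 5 4 0 7 → sum 43
  kept as-is: 8 8 3 1 6 2 5 6 9 → sum 48
Total = 43 + 48 = 91.
Check digit = (10 − (91 mod 10)) mod 10 = 9.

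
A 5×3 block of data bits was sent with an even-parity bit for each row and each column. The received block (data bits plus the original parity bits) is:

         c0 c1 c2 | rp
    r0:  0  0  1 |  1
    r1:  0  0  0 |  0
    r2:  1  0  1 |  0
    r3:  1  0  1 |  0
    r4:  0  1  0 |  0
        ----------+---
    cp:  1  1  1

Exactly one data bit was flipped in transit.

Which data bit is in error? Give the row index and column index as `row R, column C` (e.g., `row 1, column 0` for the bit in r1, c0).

Recompute each row's even parity and compare to rp:
  r0: data parity 1, sent rp 1 → ok
  r1: data parity 0, sent rp 0 → ok
  r2: data parity 0, sent rp 0 → ok
  r3: data parity 0, sent rp 0 → ok
  r4: data parity 1, sent rp 0 → mismatch
Recompute each column's even parity and compare to cp:
  c0: data parity 0, sent cp 1 → mismatch
  c1: data parity 1, sent cp 1 → ok
  c2: data parity 1, sent cp 1 → ok
Exactly one row (r4) and one column (c0) fail → the flipped bit is at their intersection.

row 4, column 0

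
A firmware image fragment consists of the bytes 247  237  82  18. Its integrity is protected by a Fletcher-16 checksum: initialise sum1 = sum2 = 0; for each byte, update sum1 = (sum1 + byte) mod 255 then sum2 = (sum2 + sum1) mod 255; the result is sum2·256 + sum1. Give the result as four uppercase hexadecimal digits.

Running sums (mod 255):
  after byte 0 (247): sum1=247, sum2=247
  after byte 1 (237): sum1=229, sum2=221
  after byte 2 (82): sum1=56, sum2=22
  after byte 3 (18): sum1=74, sum2=96
Checksum = sum2·256 + sum1 = 96·256 + 74 = 24650 = 0x604A.

604A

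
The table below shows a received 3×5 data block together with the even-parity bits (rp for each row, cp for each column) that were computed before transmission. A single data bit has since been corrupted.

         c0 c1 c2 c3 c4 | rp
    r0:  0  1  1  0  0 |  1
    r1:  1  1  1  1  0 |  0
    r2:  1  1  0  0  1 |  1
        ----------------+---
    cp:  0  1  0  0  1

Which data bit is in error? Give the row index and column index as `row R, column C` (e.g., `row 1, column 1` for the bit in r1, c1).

Recompute each row's even parity and compare to rp:
  r0: data parity 0, sent rp 1 → mismatch
  r1: data parity 0, sent rp 0 → ok
  r2: data parity 1, sent rp 1 → ok
Recompute each column's even parity and compare to cp:
  c0: data parity 0, sent cp 0 → ok
  c1: data parity 1, sent cp 1 → ok
  c2: data parity 0, sent cp 0 → ok
  c3: data parity 1, sent cp 0 → mismatch
  c4: data parity 1, sent cp 1 → ok
Exactly one row (r0) and one column (c3) fail → the flipped bit is at their intersection.

row 0, column 3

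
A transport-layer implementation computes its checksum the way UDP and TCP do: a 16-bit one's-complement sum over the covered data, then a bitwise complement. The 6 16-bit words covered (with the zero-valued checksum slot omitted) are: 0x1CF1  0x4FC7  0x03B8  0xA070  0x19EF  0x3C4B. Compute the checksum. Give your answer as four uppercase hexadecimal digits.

98E4

One's-complement addition (fold any carry out of bit 15 back into bit 0):
  0x1CF1 + 0x4FC7 = 0x06CB8
  0x6CB8 + 0x03B8 = 0x07070
  0x7070 + 0xA070 = 0x110E0 → wrap carry → 0x10E1
  0x10E1 + 0x19EF = 0x02AD0
  0x2AD0 + 0x3C4B = 0x0671B
One's-complement sum = 0x671B.
Checksum = ~0x671B & 0xFFFF = 0x98E4.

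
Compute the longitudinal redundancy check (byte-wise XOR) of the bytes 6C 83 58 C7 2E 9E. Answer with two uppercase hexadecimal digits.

XOR the bytes together:
  start with 0x6C
  0x6C ⊕ 0x83 = 0xEF
  0xEF ⊕ 0x58 = 0xB7
  0xB7 ⊕ 0xC7 = 0x70
  0x70 ⊕ 0x2E = 0x5E
  0x5E ⊕ 0x9E = 0xC0

C0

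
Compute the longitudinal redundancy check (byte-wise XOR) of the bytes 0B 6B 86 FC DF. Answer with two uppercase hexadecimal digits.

XOR the bytes together:
  start with 0x0B
  0x0B ⊕ 0x6B = 0x60
  0x60 ⊕ 0x86 = 0xE6
  0xE6 ⊕ 0xFC = 0x1A
  0x1A ⊕ 0xDF = 0xC5

C5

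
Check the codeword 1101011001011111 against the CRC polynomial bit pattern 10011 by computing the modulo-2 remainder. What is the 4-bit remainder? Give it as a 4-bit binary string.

Modulo-2 division of 1101011001011111 by 10011:
  pos 0: 11010 XOR 10011 = 01001
  pos 1: 10011 XOR 10011 = 00000
  pos 6: 10010 XOR 10011 = 00001
  pos 10: 11111 XOR 10011 = 01100
  pos 11: 11001 XOR 10011 = 01010
Remainder = 1010 (nonzero — an error is detected).

1010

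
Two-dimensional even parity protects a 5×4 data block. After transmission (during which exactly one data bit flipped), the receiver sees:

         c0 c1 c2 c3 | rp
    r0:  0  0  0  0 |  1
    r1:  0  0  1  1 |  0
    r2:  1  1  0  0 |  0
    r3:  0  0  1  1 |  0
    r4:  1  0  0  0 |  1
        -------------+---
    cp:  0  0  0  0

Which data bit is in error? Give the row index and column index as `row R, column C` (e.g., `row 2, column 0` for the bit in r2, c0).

row 0, column 1

Recompute each row's even parity and compare to rp:
  r0: data parity 0, sent rp 1 → mismatch
  r1: data parity 0, sent rp 0 → ok
  r2: data parity 0, sent rp 0 → ok
  r3: data parity 0, sent rp 0 → ok
  r4: data parity 1, sent rp 1 → ok
Recompute each column's even parity and compare to cp:
  c0: data parity 0, sent cp 0 → ok
  c1: data parity 1, sent cp 0 → mismatch
  c2: data parity 0, sent cp 0 → ok
  c3: data parity 0, sent cp 0 → ok
Exactly one row (r0) and one column (c1) fail → the flipped bit is at their intersection.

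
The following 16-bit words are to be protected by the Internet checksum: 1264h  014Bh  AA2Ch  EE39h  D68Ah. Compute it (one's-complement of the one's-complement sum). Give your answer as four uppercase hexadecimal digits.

One's-complement addition (fold any carry out of bit 15 back into bit 0):
  0x1264 + 0x014B = 0x013AF
  0x13AF + 0xAA2C = 0x0BDDB
  0xBDDB + 0xEE39 = 0x1AC14 → wrap carry → 0xAC15
  0xAC15 + 0xD68A = 0x1829F → wrap carry → 0x82A0
One's-complement sum = 0x82A0.
Checksum = ~0x82A0 & 0xFFFF = 0x7D5F.

7D5F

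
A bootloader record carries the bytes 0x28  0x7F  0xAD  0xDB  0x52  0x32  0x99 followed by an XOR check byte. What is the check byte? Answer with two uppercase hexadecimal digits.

XOR the bytes together:
  start with 0x28
  0x28 ⊕ 0x7F = 0x57
  0x57 ⊕ 0xAD = 0xFA
  0xFA ⊕ 0xDB = 0x21
  0x21 ⊕ 0x52 = 0x73
  0x73 ⊕ 0x32 = 0x41
  0x41 ⊕ 0x99 = 0xD8

D8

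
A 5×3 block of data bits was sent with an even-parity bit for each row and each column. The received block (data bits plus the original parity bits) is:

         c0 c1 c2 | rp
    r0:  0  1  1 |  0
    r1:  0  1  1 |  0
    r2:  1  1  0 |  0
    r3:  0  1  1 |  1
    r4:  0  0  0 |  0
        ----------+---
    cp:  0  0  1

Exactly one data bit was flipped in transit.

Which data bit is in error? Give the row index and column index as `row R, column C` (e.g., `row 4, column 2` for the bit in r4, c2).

Recompute each row's even parity and compare to rp:
  r0: data parity 0, sent rp 0 → ok
  r1: data parity 0, sent rp 0 → ok
  r2: data parity 0, sent rp 0 → ok
  r3: data parity 0, sent rp 1 → mismatch
  r4: data parity 0, sent rp 0 → ok
Recompute each column's even parity and compare to cp:
  c0: data parity 1, sent cp 0 → mismatch
  c1: data parity 0, sent cp 0 → ok
  c2: data parity 1, sent cp 1 → ok
Exactly one row (r3) and one column (c0) fail → the flipped bit is at their intersection.

row 3, column 0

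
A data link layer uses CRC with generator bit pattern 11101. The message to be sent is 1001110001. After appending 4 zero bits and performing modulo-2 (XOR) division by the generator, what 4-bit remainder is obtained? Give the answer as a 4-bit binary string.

Append 4 zeros: 10011100010000. Divide by 11101 (XOR where the leading bit is 1):
  pos 0: 10011 XOR 11101 = 01110
  pos 1: 11101 XOR 11101 = 00000
  pos 9: 10000 XOR 11101 = 01101
Remainder (last 4 bits) = 1101. This is the CRC / FCS.

1101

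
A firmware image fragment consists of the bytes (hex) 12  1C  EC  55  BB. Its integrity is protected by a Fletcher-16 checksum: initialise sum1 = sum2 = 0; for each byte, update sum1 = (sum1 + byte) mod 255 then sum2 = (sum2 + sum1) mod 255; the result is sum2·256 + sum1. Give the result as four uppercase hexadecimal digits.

Running sums (mod 255):
  after byte 0 (12): sum1=18, sum2=18
  after byte 1 (1C): sum1=46, sum2=64
  after byte 2 (EC): sum1=27, sum2=91
  after byte 3 (55): sum1=112, sum2=203
  after byte 4 (BB): sum1=44, sum2=247
Checksum = sum2·256 + sum1 = 247·256 + 44 = 63276 = 0xF72C.

F72C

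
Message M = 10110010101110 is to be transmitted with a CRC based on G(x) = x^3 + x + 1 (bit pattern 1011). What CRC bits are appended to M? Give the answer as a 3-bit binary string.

101

Append 3 zeros: 10110010101110000. Divide by 1011 (XOR where the leading bit is 1):
  pos 0: 1011 XOR 1011 = 0000
  pos 6: 1010 XOR 1011 = 0001
  pos 9: 1111 XOR 1011 = 0100
  pos 10: 1000 XOR 1011 = 0011
  pos 12: 1100 XOR 1011 = 0111
  pos 13: 1110 XOR 1011 = 0101
Remainder (last 3 bits) = 101. This is the CRC / FCS.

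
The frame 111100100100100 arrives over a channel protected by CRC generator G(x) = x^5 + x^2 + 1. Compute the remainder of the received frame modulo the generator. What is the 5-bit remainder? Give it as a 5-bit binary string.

00100

Modulo-2 division of 111100100100100 by 100101:
  pos 0: 111100 XOR 100101 = 011001
  pos 1: 110011 XOR 100101 = 010110
  pos 2: 101100 XOR 100101 = 001001
  pos 4: 100101 XOR 100101 = 000000
Remainder = 00100 (nonzero — an error is detected).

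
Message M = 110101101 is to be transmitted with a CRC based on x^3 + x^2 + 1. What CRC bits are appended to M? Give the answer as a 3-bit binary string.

Append 3 zeros: 110101101000. Divide by 1101 (XOR where the leading bit is 1):
  pos 0: 1101 XOR 1101 = 0000
  pos 5: 1101 XOR 1101 = 0000
Remainder (last 3 bits) = 000. This is the CRC / FCS.

000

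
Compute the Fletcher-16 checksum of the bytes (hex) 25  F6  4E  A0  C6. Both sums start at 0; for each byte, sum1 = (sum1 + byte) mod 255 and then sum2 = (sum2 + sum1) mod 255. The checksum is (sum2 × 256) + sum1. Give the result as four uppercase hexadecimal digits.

Running sums (mod 255):
  after byte 0 (25): sum1=37, sum2=37
  after byte 1 (F6): sum1=28, sum2=65
  after byte 2 (4E): sum1=106, sum2=171
  after byte 3 (A0): sum1=11, sum2=182
  after byte 4 (C6): sum1=209, sum2=136
Checksum = sum2·256 + sum1 = 136·256 + 209 = 35025 = 0x88D1.

88D1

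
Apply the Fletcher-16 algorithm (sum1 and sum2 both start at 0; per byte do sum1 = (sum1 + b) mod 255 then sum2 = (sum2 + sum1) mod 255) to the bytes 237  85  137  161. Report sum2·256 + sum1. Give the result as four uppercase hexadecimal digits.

6C6E

Running sums (mod 255):
  after byte 0 (237): sum1=237, sum2=237
  after byte 1 (85): sum1=67, sum2=49
  after byte 2 (137): sum1=204, sum2=253
  after byte 3 (161): sum1=110, sum2=108
Checksum = sum2·256 + sum1 = 108·256 + 110 = 27758 = 0x6C6E.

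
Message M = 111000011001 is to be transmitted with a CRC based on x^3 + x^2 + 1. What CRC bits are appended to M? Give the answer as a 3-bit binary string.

Append 3 zeros: 111000011001000. Divide by 1101 (XOR where the leading bit is 1):
  pos 0: 1110 XOR 1101 = 0011
  pos 2: 1100 XOR 1101 = 0001
  pos 5: 1011 XOR 1101 = 0110
  pos 6: 1100 XOR 1101 = 0001
  pos 9: 1010 XOR 1101 = 0111
  pos 10: 1110 XOR 1101 = 0011
Remainder (last 3 bits) = 110. This is the CRC / FCS.

110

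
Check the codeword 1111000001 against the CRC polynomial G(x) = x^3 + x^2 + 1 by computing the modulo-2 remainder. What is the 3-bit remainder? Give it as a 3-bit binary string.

Modulo-2 division of 1111000001 by 1101:
  pos 0: 1111 XOR 1101 = 0010
  pos 2: 1000 XOR 1101 = 0101
  pos 3: 1010 XOR 1101 = 0111
  pos 4: 1110 XOR 1101 = 0011
  pos 6: 1101 XOR 1101 = 0000
Remainder = 000 (zero — the frame passes the CRC check).

000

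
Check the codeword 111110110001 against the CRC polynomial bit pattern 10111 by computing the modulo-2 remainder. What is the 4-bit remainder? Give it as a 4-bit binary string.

Modulo-2 division of 111110110001 by 10111:
  pos 0: 11111 XOR 10111 = 01000
  pos 1: 10000 XOR 10111 = 00111
  pos 3: 11111 XOR 10111 = 01000
  pos 4: 10000 XOR 10111 = 00111
  pos 6: 11100 XOR 10111 = 01011
  pos 7: 10111 XOR 10111 = 00000
Remainder = 0000 (zero — the frame passes the CRC check).

0000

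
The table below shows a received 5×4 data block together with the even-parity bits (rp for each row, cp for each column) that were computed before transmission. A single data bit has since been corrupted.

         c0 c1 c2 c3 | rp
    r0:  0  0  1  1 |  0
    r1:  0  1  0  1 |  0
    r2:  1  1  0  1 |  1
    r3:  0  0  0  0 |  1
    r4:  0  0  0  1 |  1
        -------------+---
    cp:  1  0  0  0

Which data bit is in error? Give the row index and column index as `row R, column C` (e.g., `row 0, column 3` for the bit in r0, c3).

Recompute each row's even parity and compare to rp:
  r0: data parity 0, sent rp 0 → ok
  r1: data parity 0, sent rp 0 → ok
  r2: data parity 1, sent rp 1 → ok
  r3: data parity 0, sent rp 1 → mismatch
  r4: data parity 1, sent rp 1 → ok
Recompute each column's even parity and compare to cp:
  c0: data parity 1, sent cp 1 → ok
  c1: data parity 0, sent cp 0 → ok
  c2: data parity 1, sent cp 0 → mismatch
  c3: data parity 0, sent cp 0 → ok
Exactly one row (r3) and one column (c2) fail → the flipped bit is at their intersection.

row 3, column 2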